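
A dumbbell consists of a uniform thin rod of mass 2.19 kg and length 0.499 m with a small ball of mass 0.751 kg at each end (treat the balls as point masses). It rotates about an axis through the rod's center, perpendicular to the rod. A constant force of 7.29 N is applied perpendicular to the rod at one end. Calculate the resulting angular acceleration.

I_rod = (1/12)ML² = (1/12)(2.19)(0.499)² = 0.04544 kg·m².
I_balls = 2·m·(L/2)² = 2(0.751)(0.2495)² = 0.09350 kg·m².
Total I = 0.1389 kg·m².
τ = F·(L/2) = (7.29)(0.249) = 1.819 N·m.
α = τ/I = 1.819/0.1389 = 13.09 rad/s².

α ≈ 13.1 rad/s²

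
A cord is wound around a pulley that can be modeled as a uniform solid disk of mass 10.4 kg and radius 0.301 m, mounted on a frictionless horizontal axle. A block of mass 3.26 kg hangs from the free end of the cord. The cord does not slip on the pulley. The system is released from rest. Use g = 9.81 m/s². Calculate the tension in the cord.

T ≈ 19.7 N

I = ½MR² = (1/2)(10.4)(0.301)² = 0.4711 kg·m².
Block: mg − T = ma. Pulley: TR = Iα. No-slip: a = αR, so T = (I/R²)a = 5.200·a.
Then mg = (m + 5.200)a, so a = (3.26)(9.81)/(3.26 + 5.200) = 3.780 m/s².
T = 5.200·a = 19.66 N.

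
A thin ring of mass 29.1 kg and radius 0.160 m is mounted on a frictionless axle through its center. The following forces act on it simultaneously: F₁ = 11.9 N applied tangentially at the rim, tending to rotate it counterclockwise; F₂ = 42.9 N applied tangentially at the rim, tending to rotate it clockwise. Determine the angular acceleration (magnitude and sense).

I = MR² = (29.1)(0.160)² = 0.7450 kg·m².
Taking counterclockwise as positive: τ₁ = +(11.9)(0.160) = +1.904 N·m; τ₂ = −(42.9)(0.160) = −6.864 N·m.
Net torque τ = -4.960 N·m.
α = τ/I = -4.960/0.7450 = -6.658 rad/s².

α ≈ 6.66 rad/s², clockwise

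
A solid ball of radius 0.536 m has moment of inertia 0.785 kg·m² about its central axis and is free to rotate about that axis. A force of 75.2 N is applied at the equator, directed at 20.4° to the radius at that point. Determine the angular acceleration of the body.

Only the tangential component produces torque: τ = F R sinθ = (75.2)(0.536) sin 20.4° = 14.05 N·m.
From τ = Iα: α = 14.05/0.7850 = 17.90 rad/s².

α ≈ 17.9 rad/s²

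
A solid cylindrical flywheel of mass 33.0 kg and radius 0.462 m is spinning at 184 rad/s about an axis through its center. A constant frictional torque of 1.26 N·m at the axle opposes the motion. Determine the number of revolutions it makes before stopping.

≈ 7530 revolutions

I = ½MR² = (1/2)(33.0)(0.462)² = 3.522 kg·m².
The net torque has magnitude 1.26 N·m, opposing ω.
|α| = τ/I = 1.260/3.522 = 0.3578 rad/s² (deceleration).
ω² = ω₀² − 2|α|θ with ω = 0 ⇒ θ = ω₀²/(2|α|) = 47320 rad = 7530 rev.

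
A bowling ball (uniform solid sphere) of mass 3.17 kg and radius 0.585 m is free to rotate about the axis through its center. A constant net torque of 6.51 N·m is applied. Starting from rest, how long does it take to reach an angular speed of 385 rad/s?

t ≈ 25.7 s

I = (2/5)MR² = (2/5)(3.17)(0.585)² = 0.4339 kg·m².
α = τ/I = 6.51/0.4339 = 15.00 rad/s².
ω = αt ⇒ t = ω/α = 385/15.00 = 25.66 s.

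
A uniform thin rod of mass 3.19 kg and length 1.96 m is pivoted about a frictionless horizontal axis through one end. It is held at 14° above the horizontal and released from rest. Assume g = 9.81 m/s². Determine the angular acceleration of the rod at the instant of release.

About the pivot, I = (1/3)ML² = (1/3)(3.19)(1.96)² = 4.085 kg·m².
The weight acts at the center, a distance L/2 = 0.9800 m from the pivot; τ = Mg(L/2) cos 14° = 29.76 N·m.
α = τ/I = 29.76/4.085 = 7.285 rad/s².

α ≈ 7.28 rad/s²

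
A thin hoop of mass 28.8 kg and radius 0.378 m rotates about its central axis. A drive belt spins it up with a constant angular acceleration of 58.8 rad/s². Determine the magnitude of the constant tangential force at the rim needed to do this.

F ≈ 640 N

I = MR² = (28.8)(0.378)² = 4.115 kg·m².
The required torque is τ = Iα = (4.115)(58.80) = 242.0 N·m.
A tangential force at the rim gives τ = FR, so F = τ/R = 242.0/0.378 = 640.1 N.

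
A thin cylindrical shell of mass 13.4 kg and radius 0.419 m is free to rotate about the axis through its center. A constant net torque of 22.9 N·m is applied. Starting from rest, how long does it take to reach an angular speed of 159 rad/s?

I = MR² = (13.4)(0.419)² = 2.353 kg·m².
α = τ/I = 22.9/2.353 = 9.734 rad/s².
ω = αt ⇒ t = ω/α = 159/9.734 = 16.33 s.

t ≈ 16.3 s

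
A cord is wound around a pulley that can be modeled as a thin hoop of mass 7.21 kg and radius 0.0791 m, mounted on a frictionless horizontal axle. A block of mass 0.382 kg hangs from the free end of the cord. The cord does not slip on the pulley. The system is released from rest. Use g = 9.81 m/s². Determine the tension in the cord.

I = MR² = (7.21)(0.0791)² = 0.04511 kg·m².
Block: mg − T = ma. Pulley: TR = Iα. No-slip: a = αR, so T = (I/R²)a = 7.210·a.
Then mg = (m + 7.210)a, so a = (0.382)(9.81)/(0.382 + 7.210) = 0.4936 m/s².
T = 7.210·a = 3.559 N.

T ≈ 3.56 N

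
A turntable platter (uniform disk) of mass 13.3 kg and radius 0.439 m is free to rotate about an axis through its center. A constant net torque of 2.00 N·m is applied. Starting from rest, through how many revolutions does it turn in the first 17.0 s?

I = ½MR² = (1/2)(13.3)(0.439)² = 1.282 kg·m².
α = τ/I = 2.00/1.282 = 1.561 rad/s².
θ = ½αt² = ½(1.561)(17.0)² = 225.5 rad.
Revolutions = θ/(2π) = 35.89.

≈ 35.9 revolutions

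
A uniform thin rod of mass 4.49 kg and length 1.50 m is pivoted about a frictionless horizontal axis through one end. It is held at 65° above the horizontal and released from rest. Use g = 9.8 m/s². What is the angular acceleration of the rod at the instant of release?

About the pivot, I = (1/3)ML² = (1/3)(4.49)(1.50)² = 3.368 kg·m².
The weight acts at the center, a distance L/2 = 0.7500 m from the pivot; τ = Mg(L/2) cos 65° = 13.95 N·m.
α = τ/I = 13.95/3.368 = 4.142 rad/s².

α ≈ 4.14 rad/s²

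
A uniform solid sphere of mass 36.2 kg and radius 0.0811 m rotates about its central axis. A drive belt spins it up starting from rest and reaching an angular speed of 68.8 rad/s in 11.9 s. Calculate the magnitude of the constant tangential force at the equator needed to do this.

F ≈ 6.79 N

I = (2/5)MR² = (2/5)(36.2)(0.0811)² = 0.09524 kg·m².
α = Δω/Δt = (68.8 − 0)/11.9 = 5.782 rad/s².
The required torque is τ = Iα = (0.09524)(5.782) = 0.5506 N·m.
A tangential force at the equator gives τ = FR, so F = τ/R = 0.5506/0.0811 = 6.789 N.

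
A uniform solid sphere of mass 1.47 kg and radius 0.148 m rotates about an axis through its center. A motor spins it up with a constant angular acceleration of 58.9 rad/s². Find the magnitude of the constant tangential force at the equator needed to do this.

I = (2/5)MR² = (2/5)(1.47)(0.148)² = 0.01288 kg·m².
The required torque is τ = Iα = (0.01288)(58.90) = 0.7586 N·m.
A tangential force at the equator gives τ = FR, so F = τ/R = 0.7586/0.148 = 5.126 N.

F ≈ 5.13 N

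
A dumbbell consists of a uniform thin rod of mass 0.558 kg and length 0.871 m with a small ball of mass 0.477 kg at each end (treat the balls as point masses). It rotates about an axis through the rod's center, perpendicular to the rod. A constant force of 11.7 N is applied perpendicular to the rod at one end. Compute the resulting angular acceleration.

I_rod = (1/12)ML² = (1/12)(0.558)(0.871)² = 0.03528 kg·m².
I_balls = 2·m·(L/2)² = 2(0.477)(0.4355)² = 0.1809 kg·m².
Total I = 0.2162 kg·m².
τ = F·(L/2) = (11.7)(0.435) = 5.095 N·m.
α = τ/I = 5.095/0.2162 = 23.57 rad/s².

α ≈ 23.6 rad/s²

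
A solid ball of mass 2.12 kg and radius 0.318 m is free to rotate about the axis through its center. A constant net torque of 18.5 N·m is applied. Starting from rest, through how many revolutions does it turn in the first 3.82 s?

≈ 251 revolutions

I = (2/5)MR² = (2/5)(2.12)(0.318)² = 0.08575 kg·m².
α = τ/I = 18.5/0.08575 = 215.7 rad/s².
θ = ½αt² = ½(215.7)(3.82)² = 1574 rad.
Revolutions = θ/(2π) = 250.5.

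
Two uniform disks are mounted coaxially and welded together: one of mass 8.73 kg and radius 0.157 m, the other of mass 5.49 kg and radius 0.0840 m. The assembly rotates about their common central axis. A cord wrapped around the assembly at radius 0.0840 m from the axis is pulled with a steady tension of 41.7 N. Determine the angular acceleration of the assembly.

α ≈ 27.6 rad/s²

I = ½M₁R₁² + ½M₂R₂² = ½(8.73)(0.157)² + ½(5.49)(0.0840)² = 0.1270 kg·m².
τ = F r = (41.7)(0.0840) = 3.503 N·m.
α = τ/I = 3.503/0.1270 = 27.59 rad/s².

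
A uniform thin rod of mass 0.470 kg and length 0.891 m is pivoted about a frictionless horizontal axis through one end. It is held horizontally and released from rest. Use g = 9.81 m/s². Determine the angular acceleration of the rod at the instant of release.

α ≈ 16.5 rad/s²

About the pivot, I = (1/3)ML² = (1/3)(0.470)(0.891)² = 0.1244 kg·m².
The weight acts at the center, a distance L/2 = 0.4455 m from the pivot; τ = Mg(L/2) = 2.054 N·m.
α = τ/I = 2.054/0.1244 = 16.52 rad/s².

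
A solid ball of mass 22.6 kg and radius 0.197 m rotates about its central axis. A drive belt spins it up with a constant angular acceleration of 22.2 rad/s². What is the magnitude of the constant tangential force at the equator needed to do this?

I = (2/5)MR² = (2/5)(22.6)(0.197)² = 0.3508 kg·m².
The required torque is τ = Iα = (0.3508)(22.20) = 7.789 N·m.
A tangential force at the equator gives τ = FR, so F = τ/R = 7.789/0.197 = 39.54 N.

F ≈ 39.5 N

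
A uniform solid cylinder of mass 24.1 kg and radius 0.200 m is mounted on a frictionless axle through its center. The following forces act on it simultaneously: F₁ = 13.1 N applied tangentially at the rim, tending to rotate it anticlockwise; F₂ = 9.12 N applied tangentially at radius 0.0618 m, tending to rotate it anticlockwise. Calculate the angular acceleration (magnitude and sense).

I = ½MR² = (1/2)(24.1)(0.200)² = 0.4820 kg·m².
Taking anticlockwise as positive: τ₁ = +(13.1)(0.200) = +2.620 N·m; τ₂ = +(9.12)(0.0618) = +0.5636 N·m.
Net torque τ = 3.184 N·m.
α = τ/I = 3.184/0.4820 = 6.605 rad/s².

α ≈ 6.61 rad/s², anticlockwise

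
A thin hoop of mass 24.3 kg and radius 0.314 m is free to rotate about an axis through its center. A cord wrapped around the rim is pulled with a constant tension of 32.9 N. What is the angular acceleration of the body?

α ≈ 4.31 rad/s²

I = MR² = (24.3)(0.314)² = 2.396 kg·m².
τ = F R = (32.9)(0.314) = 10.33 N·m.
Newton's second law for rotation, τ = Iα, gives α = τ/I = 10.33/2.396 = 4.312 rad/s².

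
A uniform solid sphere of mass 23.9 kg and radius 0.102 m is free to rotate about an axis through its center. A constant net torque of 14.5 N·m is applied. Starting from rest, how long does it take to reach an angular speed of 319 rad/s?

t ≈ 2.19 s

I = (2/5)MR² = (2/5)(23.9)(0.102)² = 0.09946 kg·m².
α = τ/I = 14.5/0.09946 = 145.8 rad/s².
ω = αt ⇒ t = ω/α = 319/145.8 = 2.188 s.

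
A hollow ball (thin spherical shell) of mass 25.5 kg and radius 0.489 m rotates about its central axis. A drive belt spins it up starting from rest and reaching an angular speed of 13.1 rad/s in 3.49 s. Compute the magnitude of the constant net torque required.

I = (2/3)MR² = (2/3)(25.5)(0.489)² = 4.065 kg·m².
α = Δω/Δt = (13.1 − 0)/3.49 = 3.754 rad/s².
τ = Iα = (4.065)(3.754) = 15.26 N·m.

τ ≈ 15.3 N·m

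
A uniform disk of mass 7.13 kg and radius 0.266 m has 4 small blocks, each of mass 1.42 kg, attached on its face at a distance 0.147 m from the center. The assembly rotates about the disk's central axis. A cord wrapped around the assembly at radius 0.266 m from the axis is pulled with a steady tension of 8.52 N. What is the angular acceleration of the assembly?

α ≈ 6.04 rad/s²

I_disk = ½MR² = ½(7.13)(0.266)² = 0.2522 kg·m².
I_blocks = 4·m·r² = 4(1.42)(0.147)² = 0.1227 kg·m².
Total I = 0.3750 kg·m².
τ = F r = (8.52)(0.266) = 2.266 N·m.
α = τ/I = 2.266/0.3750 = 6.044 rad/s².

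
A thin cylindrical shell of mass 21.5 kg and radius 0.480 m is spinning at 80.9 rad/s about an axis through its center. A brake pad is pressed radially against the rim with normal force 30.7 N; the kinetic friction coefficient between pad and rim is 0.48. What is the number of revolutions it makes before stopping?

≈ 365 revolutions

I = MR² = (21.5)(0.480)² = 4.954 kg·m².
Friction force f = μN = (0.48)(30.7) = 14.74 N at the rim; torque magnitude τ = fR = 7.073 N·m, opposing ω.
|α| = τ/I = 7.073/4.954 = 1.428 rad/s² (deceleration).
ω² = ω₀² − 2|α|θ with ω = 0 ⇒ θ = ω₀²/(2|α|) = 2292 rad = 364.7 rev.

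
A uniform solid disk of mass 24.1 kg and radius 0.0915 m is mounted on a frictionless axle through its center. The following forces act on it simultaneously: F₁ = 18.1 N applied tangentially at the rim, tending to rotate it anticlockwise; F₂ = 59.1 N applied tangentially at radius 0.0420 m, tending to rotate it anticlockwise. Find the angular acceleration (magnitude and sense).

α ≈ 41.0 rad/s², anticlockwise

I = ½MR² = (1/2)(24.1)(0.0915)² = 0.1009 kg·m².
Taking anticlockwise as positive: τ₁ = +(18.1)(0.0915) = +1.656 N·m; τ₂ = +(59.1)(0.0420) = +2.482 N·m.
Net torque τ = 4.138 N·m.
α = τ/I = 4.138/0.1009 = 41.02 rad/s².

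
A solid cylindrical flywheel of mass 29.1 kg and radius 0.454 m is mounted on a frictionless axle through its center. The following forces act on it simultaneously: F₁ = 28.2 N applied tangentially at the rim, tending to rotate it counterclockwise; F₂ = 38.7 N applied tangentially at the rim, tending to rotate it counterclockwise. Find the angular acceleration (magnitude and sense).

α ≈ 10.1 rad/s², counterclockwise

I = ½MR² = (1/2)(29.1)(0.454)² = 2.999 kg·m².
Taking counterclockwise as positive: τ₁ = +(28.2)(0.454) = +12.80 N·m; τ₂ = +(38.7)(0.454) = +17.57 N·m.
Net torque τ = 30.37 N·m.
α = τ/I = 30.37/2.999 = 10.13 rad/s².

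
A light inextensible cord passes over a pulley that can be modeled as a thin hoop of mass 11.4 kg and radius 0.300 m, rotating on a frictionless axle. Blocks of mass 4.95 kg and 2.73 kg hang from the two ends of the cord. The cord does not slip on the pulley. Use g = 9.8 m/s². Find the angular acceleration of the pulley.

I = MR² = (11.4)(0.300)² = 1.026 kg·m².
Heavier block: m₁g − T₁ = m₁a. Lighter block: T₂ − m₂g = m₂a.
Pulley: (T₁ − T₂)R = Iα = I(a/R), so T₁ − T₂ = (I/R²)a = 1·M_p a = 11.40·a.
Adding the three: (m₁ − m₂)g = (m₁ + m₂ + 11.40)a, so a = (4.95 − 2.73)(9.8)/(4.95 + 2.73 + 11.40) = 1.140 m/s².
α = a/R = 1.140/0.300 = 3.801 rad/s².

α ≈ 3.80 rad/s²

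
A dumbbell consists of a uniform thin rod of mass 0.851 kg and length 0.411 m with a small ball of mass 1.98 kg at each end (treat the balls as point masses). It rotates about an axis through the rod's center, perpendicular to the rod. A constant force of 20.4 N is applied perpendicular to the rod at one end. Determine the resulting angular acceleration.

I_rod = (1/12)ML² = (1/12)(0.851)(0.411)² = 0.01198 kg·m².
I_balls = 2·m·(L/2)² = 2(1.98)(0.2055)² = 0.1672 kg·m².
Total I = 0.1792 kg·m².
τ = F·(L/2) = (20.4)(0.205) = 4.192 N·m.
α = τ/I = 4.192/0.1792 = 23.39 rad/s².

α ≈ 23.4 rad/s²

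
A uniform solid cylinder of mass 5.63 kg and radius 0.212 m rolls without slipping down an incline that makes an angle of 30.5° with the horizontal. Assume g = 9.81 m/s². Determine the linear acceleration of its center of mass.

a ≈ 3.32 m/s²

Translation along the incline: Mg sinθ − f = Ma.
Rotation about the center: fR = Iα with I = ½MR². No-slip gives a = αR, so f = (I/R²)a = (1/2)M a.
Substituting: Mg sinθ = (1 + 0.5000)Ma, so a = g sinθ/(1 + 0.5000) = (9.81) sin 30.5° / 1.500 = 3.319 m/s².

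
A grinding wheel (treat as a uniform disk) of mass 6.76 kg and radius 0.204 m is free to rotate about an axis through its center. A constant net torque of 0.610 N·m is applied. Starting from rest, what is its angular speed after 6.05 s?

I = ½MR² = (1/2)(6.76)(0.204)² = 0.1407 kg·m².
α = τ/I = 0.610/0.1407 = 4.337 rad/s².
ω = ω₀ + αt = 0 + (4.337)(6.05) = 26.24 rad/s.

ω ≈ 26.2 rad/s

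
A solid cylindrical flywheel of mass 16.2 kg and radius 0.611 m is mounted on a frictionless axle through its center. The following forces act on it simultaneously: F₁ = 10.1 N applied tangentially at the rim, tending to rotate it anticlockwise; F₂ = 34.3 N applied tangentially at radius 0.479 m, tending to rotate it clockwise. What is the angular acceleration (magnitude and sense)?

I = ½MR² = (1/2)(16.2)(0.611)² = 3.024 kg·m².
Taking anticlockwise as positive: τ₁ = +(10.1)(0.611) = +6.171 N·m; τ₂ = −(34.3)(0.479) = −16.43 N·m.
Net torque τ = -10.26 N·m.
α = τ/I = -10.26/3.024 = -3.393 rad/s².

α ≈ 3.39 rad/s², clockwise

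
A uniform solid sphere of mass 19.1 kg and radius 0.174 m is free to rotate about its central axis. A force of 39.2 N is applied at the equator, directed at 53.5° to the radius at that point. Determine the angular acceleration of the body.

α ≈ 23.7 rad/s²

I = (2/5)MR² = (2/5)(19.1)(0.174)² = 0.2313 kg·m².
Only the tangential component produces torque: τ = F R sinθ = (39.2)(0.174) sin 53.5° = 5.483 N·m.
Newton's second law for rotation, τ = Iα, gives α = τ/I = 5.483/0.2313 = 23.70 rad/s².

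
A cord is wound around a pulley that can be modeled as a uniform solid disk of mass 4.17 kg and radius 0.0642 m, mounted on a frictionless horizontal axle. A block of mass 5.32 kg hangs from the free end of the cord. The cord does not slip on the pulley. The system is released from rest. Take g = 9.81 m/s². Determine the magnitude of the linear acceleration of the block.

a ≈ 7.05 m/s²

I = ½MR² = (1/2)(4.17)(0.0642)² = 0.008594 kg·m².
Block: mg − T = ma. Pulley: TR = Iα. No-slip: a = αR, so T = (I/R²)a = 2.085·a.
Then mg = (m + 2.085)a, so a = (5.32)(9.81)/(5.32 + 2.085) = 7.048 m/s².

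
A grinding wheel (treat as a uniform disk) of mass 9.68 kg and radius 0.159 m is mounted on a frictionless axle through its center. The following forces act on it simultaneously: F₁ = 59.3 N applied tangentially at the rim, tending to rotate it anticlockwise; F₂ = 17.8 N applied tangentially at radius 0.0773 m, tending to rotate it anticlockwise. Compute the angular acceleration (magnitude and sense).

I = ½MR² = (1/2)(9.68)(0.159)² = 0.1224 kg·m².
Taking anticlockwise as positive: τ₁ = +(59.3)(0.159) = +9.429 N·m; τ₂ = +(17.8)(0.0773) = +1.376 N·m.
Net torque τ = 10.80 N·m.
α = τ/I = 10.80/0.1224 = 88.30 rad/s².

α ≈ 88.3 rad/s², anticlockwise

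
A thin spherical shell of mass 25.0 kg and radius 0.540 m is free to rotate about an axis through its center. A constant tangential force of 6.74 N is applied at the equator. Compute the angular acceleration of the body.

I = (2/3)MR² = (2/3)(25.0)(0.540)² = 4.860 kg·m².
τ = F R = (6.74)(0.540) = 3.640 N·m.
Newton's second law for rotation, τ = Iα, gives α = τ/I = 3.640/4.860 = 0.7489 rad/s².

α ≈ 0.749 rad/s²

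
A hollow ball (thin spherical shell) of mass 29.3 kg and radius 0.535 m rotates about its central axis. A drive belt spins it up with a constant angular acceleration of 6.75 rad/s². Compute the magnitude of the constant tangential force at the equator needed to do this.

F ≈ 70.5 N

I = (2/3)MR² = (2/3)(29.3)(0.535)² = 5.591 kg·m².
The required torque is τ = Iα = (5.591)(6.750) = 37.74 N·m.
A tangential force at the equator gives τ = FR, so F = τ/R = 37.74/0.535 = 70.54 N.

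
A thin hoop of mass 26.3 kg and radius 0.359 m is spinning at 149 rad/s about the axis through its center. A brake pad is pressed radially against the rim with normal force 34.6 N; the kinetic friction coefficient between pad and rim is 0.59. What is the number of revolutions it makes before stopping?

≈ 817 revolutions

I = MR² = (26.3)(0.359)² = 3.390 kg·m².
Friction force f = μN = (0.59)(34.6) = 20.41 N at the rim; torque magnitude τ = fR = 7.329 N·m, opposing ω.
|α| = τ/I = 7.329/3.390 = 2.162 rad/s² (deceleration).
ω² = ω₀² − 2|α|θ with ω = 0 ⇒ θ = ω₀²/(2|α|) = 5134 rad = 817.1 rev.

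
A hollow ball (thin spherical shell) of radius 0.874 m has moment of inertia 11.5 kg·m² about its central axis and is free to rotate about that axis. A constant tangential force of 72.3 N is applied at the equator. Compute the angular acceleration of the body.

τ = F R = (72.3)(0.874) = 63.19 N·m.
From τ = Iα: α = 63.19/11.50 = 5.495 rad/s².

α ≈ 5.49 rad/s²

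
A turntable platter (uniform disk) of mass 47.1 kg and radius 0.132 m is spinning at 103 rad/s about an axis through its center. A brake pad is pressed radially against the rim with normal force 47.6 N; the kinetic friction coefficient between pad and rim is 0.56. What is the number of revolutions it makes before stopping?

I = ½MR² = (1/2)(47.1)(0.132)² = 0.4103 kg·m².
Friction force f = μN = (0.56)(47.6) = 26.66 N at the rim; torque magnitude τ = fR = 3.519 N·m, opposing ω.
|α| = τ/I = 3.519/0.4103 = 8.575 rad/s² (deceleration).
ω² = ω₀² − 2|α|θ with ω = 0 ⇒ θ = ω₀²/(2|α|) = 618.6 rad = 98.45 rev.

≈ 98.5 revolutions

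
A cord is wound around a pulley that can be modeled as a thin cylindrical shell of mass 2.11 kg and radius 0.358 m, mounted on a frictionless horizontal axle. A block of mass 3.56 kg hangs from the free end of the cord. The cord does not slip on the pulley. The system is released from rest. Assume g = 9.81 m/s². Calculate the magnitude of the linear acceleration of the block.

I = MR² = (2.11)(0.358)² = 0.2704 kg·m².
Block: mg − T = ma. Pulley: TR = Iα. No-slip: a = αR, so T = (I/R²)a = 2.110·a.
Then mg = (m + 2.110)a, so a = (3.56)(9.81)/(3.56 + 2.110) = 6.159 m/s².

a ≈ 6.16 m/s²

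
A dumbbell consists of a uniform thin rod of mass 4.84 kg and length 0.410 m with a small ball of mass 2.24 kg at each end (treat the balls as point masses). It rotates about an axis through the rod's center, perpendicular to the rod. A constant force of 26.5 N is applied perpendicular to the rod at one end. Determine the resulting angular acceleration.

I_rod = (1/12)ML² = (1/12)(4.84)(0.410)² = 0.06780 kg·m².
I_balls = 2·m·(L/2)² = 2(2.24)(0.2050)² = 0.1883 kg·m².
Total I = 0.2561 kg·m².
τ = F·(L/2) = (26.5)(0.205) = 5.433 N·m.
α = τ/I = 5.433/0.2561 = 21.21 rad/s².

α ≈ 21.2 rad/s²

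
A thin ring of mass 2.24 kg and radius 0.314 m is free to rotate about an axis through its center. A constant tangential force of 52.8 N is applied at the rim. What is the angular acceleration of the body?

I = MR² = (2.24)(0.314)² = 0.2209 kg·m².
τ = F R = (52.8)(0.314) = 16.58 N·m.
Newton's second law for rotation, τ = Iα, gives α = τ/I = 16.58/0.2209 = 75.07 rad/s².

α ≈ 75.1 rad/s²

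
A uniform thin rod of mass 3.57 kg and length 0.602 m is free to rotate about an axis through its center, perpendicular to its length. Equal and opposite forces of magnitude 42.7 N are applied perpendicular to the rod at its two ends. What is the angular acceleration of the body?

α ≈ 238 rad/s²

I = (1/12)ML² = (1/12)(3.57)(0.602)² = 0.1078 kg·m².
The couple gives τ = F·(L/2) + F·(L/2) = F L = (42.7)(0.602) = 25.71 N·m.
From τ = Iα: α = 25.71/0.1078 = 238.4 rad/s².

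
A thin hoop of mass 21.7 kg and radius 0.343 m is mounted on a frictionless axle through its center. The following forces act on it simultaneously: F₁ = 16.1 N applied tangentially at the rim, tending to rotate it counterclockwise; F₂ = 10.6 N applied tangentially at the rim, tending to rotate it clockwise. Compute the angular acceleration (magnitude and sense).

I = MR² = (21.7)(0.343)² = 2.553 kg·m².
Taking counterclockwise as positive: τ₁ = +(16.1)(0.343) = +5.522 N·m; τ₂ = −(10.6)(0.343) = −3.636 N·m.
Net torque τ = 1.887 N·m.
α = τ/I = 1.887/2.553 = 0.7389 rad/s².

α ≈ 0.739 rad/s², counterclockwise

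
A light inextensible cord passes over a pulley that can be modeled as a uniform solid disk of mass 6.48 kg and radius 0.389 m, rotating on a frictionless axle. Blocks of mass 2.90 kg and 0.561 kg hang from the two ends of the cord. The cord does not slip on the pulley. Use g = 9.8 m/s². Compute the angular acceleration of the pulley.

α ≈ 8.79 rad/s²

I = ½MR² = (1/2)(6.48)(0.389)² = 0.4903 kg·m².
Heavier block: m₁g − T₁ = m₁a. Lighter block: T₂ − m₂g = m₂a.
Pulley: (T₁ − T₂)R = Iα = I(a/R), so T₁ − T₂ = (I/R²)a = (1/2)M_p a = 3.240·a.
Adding the three: (m₁ − m₂)g = (m₁ + m₂ + 3.240)a, so a = (2.90 − 0.561)(9.8)/(2.90 + 0.561 + 3.240) = 3.421 m/s².
α = a/R = 3.421/0.389 = 8.794 rad/s².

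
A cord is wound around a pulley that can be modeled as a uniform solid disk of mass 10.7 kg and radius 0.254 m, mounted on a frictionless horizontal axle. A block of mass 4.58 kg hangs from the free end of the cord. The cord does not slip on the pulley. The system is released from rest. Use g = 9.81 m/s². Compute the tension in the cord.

T ≈ 24.2 N

I = ½MR² = (1/2)(10.7)(0.254)² = 0.3452 kg·m².
Block: mg − T = ma. Pulley: TR = Iα. No-slip: a = αR, so T = (I/R²)a = 5.350·a.
Then mg = (m + 5.350)a, so a = (4.58)(9.81)/(4.58 + 5.350) = 4.525 m/s².
T = 5.350·a = 24.21 N.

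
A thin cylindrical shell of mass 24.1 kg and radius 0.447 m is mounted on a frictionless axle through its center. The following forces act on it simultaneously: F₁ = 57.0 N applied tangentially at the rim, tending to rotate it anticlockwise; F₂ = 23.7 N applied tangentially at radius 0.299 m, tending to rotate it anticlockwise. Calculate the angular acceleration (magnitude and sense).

α ≈ 6.76 rad/s², anticlockwise

I = MR² = (24.1)(0.447)² = 4.815 kg·m².
Taking anticlockwise as positive: τ₁ = +(57.0)(0.447) = +25.48 N·m; τ₂ = +(23.7)(0.299) = +7.086 N·m.
Net torque τ = 32.57 N·m.
α = τ/I = 32.57/4.815 = 6.763 rad/s².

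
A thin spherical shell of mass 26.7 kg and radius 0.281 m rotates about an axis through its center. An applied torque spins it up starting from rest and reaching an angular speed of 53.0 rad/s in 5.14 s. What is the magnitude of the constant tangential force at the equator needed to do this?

I = (2/3)MR² = (2/3)(26.7)(0.281)² = 1.406 kg·m².
α = Δω/Δt = (53.0 − 0)/5.14 = 10.31 rad/s².
The required torque is τ = Iα = (1.406)(10.31) = 14.49 N·m.
A tangential force at the equator gives τ = FR, so F = τ/R = 14.49/0.281 = 51.57 N.

F ≈ 51.6 N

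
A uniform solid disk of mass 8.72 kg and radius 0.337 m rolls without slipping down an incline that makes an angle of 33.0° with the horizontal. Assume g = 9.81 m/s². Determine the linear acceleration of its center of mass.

a ≈ 3.56 m/s²

Translation along the incline: Mg sinθ − f = Ma.
Rotation about the center: fR = Iα with I = ½MR². No-slip gives a = αR, so f = (I/R²)a = (1/2)M a.
Substituting: Mg sinθ = (1 + 0.5000)Ma, so a = g sinθ/(1 + 0.5000) = (9.81) sin 33.0° / 1.500 = 3.562 m/s².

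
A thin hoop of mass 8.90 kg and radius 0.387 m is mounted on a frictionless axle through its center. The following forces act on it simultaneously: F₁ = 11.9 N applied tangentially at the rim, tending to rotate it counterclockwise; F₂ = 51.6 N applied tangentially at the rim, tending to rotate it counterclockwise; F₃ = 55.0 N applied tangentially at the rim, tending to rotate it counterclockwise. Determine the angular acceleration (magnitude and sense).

I = MR² = (8.90)(0.387)² = 1.333 kg·m².
Taking counterclockwise as positive: τ₁ = +(11.9)(0.387) = +4.605 N·m; τ₂ = +(51.6)(0.387) = +19.97 N·m; τ₃ = +(55.0)(0.387) = +21.29 N·m.
Net torque τ = 45.86 N·m.
α = τ/I = 45.86/1.333 = 34.40 rad/s².

α ≈ 34.4 rad/s², counterclockwise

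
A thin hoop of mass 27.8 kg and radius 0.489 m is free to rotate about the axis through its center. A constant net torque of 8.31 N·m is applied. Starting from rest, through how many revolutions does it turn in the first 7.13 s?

≈ 5.06 revolutions

I = MR² = (27.8)(0.489)² = 6.648 kg·m².
α = τ/I = 8.31/6.648 = 1.250 rad/s².
θ = ½αt² = ½(1.250)(7.13)² = 31.78 rad.
Revolutions = θ/(2π) = 5.057.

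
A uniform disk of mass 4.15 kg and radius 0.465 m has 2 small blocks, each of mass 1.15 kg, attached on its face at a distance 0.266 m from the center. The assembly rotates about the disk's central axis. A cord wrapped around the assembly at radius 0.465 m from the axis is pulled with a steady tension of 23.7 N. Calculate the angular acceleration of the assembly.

α ≈ 18.0 rad/s²

I_disk = ½MR² = ½(4.15)(0.465)² = 0.4487 kg·m².
I_blocks = 2·m·r² = 2(1.15)(0.266)² = 0.1627 kg·m².
Total I = 0.6114 kg·m².
τ = F r = (23.7)(0.465) = 11.02 N·m.
α = τ/I = 11.02/0.6114 = 18.02 rad/s².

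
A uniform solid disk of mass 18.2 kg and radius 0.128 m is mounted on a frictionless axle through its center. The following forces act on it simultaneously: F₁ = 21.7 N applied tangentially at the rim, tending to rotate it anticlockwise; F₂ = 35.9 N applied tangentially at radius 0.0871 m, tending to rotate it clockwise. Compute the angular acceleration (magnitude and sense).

α ≈ 2.34 rad/s², clockwise

I = ½MR² = (1/2)(18.2)(0.128)² = 0.1491 kg·m².
Taking anticlockwise as positive: τ₁ = +(21.7)(0.128) = +2.778 N·m; τ₂ = −(35.9)(0.0871) = −3.127 N·m.
Net torque τ = -0.3493 N·m.
α = τ/I = -0.3493/0.1491 = -2.343 rad/s².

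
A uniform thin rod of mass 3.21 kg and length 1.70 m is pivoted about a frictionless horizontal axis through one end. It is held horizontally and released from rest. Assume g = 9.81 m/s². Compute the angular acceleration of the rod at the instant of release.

α ≈ 8.66 rad/s²

About the pivot, I = (1/3)ML² = (1/3)(3.21)(1.70)² = 3.092 kg·m².
The weight acts at the center, a distance L/2 = 0.8500 m from the pivot; τ = Mg(L/2) = 26.77 N·m.
α = τ/I = 26.77/3.092 = 8.656 rad/s².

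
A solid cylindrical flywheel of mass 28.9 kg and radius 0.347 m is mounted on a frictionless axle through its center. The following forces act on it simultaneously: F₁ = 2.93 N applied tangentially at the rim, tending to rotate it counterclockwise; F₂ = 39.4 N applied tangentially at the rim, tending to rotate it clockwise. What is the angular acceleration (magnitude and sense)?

α ≈ 7.27 rad/s², clockwise

I = ½MR² = (1/2)(28.9)(0.347)² = 1.740 kg·m².
Taking counterclockwise as positive: τ₁ = +(2.93)(0.347) = +1.017 N·m; τ₂ = −(39.4)(0.347) = −13.67 N·m.
Net torque τ = -12.66 N·m.
α = τ/I = -12.66/1.740 = -7.273 rad/s².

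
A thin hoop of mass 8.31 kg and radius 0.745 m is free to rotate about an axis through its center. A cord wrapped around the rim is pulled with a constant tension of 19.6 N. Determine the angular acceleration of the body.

α ≈ 3.17 rad/s²

I = MR² = (8.31)(0.745)² = 4.612 kg·m².
τ = F R = (19.6)(0.745) = 14.60 N·m.
From τ = Iα: α = 14.60/4.612 = 3.166 rad/s².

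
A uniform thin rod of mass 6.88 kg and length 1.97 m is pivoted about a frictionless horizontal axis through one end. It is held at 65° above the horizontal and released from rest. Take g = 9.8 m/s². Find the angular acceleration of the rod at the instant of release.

α ≈ 3.15 rad/s²

About the pivot, I = (1/3)ML² = (1/3)(6.88)(1.97)² = 8.900 kg·m².
The weight acts at the center, a distance L/2 = 0.9850 m from the pivot; τ = Mg(L/2) cos 65° = 28.07 N·m.
α = τ/I = 28.07/8.900 = 3.154 rad/s².
(Equivalently α = (3g/(2L)) cos 65° = 3.154 rad/s².)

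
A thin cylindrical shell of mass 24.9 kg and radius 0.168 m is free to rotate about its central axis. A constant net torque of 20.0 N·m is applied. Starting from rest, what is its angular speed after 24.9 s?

ω ≈ 709 rad/s

I = MR² = (24.9)(0.168)² = 0.7028 kg·m².
α = τ/I = 20.0/0.7028 = 28.46 rad/s².
ω = ω₀ + αt = 0 + (28.46)(24.9) = 708.6 rad/s.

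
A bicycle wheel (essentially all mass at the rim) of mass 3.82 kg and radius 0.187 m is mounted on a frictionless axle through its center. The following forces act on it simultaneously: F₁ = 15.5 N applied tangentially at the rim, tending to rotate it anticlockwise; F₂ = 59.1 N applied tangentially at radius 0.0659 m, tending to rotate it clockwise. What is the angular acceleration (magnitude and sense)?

α ≈ 7.46 rad/s², clockwise

I = MR² = (3.82)(0.187)² = 0.1336 kg·m².
Taking anticlockwise as positive: τ₁ = +(15.5)(0.187) = +2.898 N·m; τ₂ = −(59.1)(0.0659) = −3.895 N·m.
Net torque τ = -0.9962 N·m.
α = τ/I = -0.9962/0.1336 = -7.458 rad/s².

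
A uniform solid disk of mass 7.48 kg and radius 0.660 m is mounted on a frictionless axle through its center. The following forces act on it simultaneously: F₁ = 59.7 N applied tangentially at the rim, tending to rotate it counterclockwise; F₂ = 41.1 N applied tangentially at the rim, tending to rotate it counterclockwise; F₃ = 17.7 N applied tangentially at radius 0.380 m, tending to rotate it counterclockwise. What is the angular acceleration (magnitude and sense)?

I = ½MR² = (1/2)(7.48)(0.660)² = 1.629 kg·m².
Taking counterclockwise as positive: τ₁ = +(59.7)(0.660) = +39.40 N·m; τ₂ = +(41.1)(0.660) = +27.13 N·m; τ₃ = +(17.7)(0.380) = +6.726 N·m.
Net torque τ = 73.25 N·m.
α = τ/I = 73.25/1.629 = 44.96 rad/s².

α ≈ 45.0 rad/s², counterclockwise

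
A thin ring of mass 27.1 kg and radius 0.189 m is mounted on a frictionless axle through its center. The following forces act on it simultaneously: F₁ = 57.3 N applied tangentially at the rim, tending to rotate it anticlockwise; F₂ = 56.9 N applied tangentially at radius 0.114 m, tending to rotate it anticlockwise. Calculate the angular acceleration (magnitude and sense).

α ≈ 17.9 rad/s², anticlockwise

I = MR² = (27.1)(0.189)² = 0.9680 kg·m².
Taking anticlockwise as positive: τ₁ = +(57.3)(0.189) = +10.83 N·m; τ₂ = +(56.9)(0.114) = +6.487 N·m.
Net torque τ = 17.32 N·m.
α = τ/I = 17.32/0.9680 = 17.89 rad/s².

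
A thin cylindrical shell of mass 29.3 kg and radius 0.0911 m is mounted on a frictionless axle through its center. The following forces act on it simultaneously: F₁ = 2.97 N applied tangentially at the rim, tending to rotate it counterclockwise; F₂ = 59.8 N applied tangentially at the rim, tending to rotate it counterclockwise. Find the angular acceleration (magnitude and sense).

α ≈ 23.5 rad/s², counterclockwise

I = MR² = (29.3)(0.0911)² = 0.2432 kg·m².
Taking counterclockwise as positive: τ₁ = +(2.97)(0.0911) = +0.2706 N·m; τ₂ = +(59.8)(0.0911) = +5.448 N·m.
Net torque τ = 5.718 N·m.
α = τ/I = 5.718/0.2432 = 23.52 rad/s².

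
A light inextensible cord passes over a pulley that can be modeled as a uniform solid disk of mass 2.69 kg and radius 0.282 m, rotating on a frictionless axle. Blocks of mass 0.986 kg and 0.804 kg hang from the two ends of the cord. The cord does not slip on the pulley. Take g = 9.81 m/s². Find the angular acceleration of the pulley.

α ≈ 2.02 rad/s²

I = ½MR² = (1/2)(2.69)(0.282)² = 0.1070 kg·m².
Heavier block: m₁g − T₁ = m₁a. Lighter block: T₂ − m₂g = m₂a.
Pulley: (T₁ − T₂)R = Iα = I(a/R), so T₁ − T₂ = (I/R²)a = (1/2)M_p a = 1.345·a.
Adding the three: (m₁ − m₂)g = (m₁ + m₂ + 1.345)a, so a = (0.986 − 0.804)(9.81)/(0.986 + 0.804 + 1.345) = 0.5695 m/s².
α = a/R = 0.5695/0.282 = 2.020 rad/s².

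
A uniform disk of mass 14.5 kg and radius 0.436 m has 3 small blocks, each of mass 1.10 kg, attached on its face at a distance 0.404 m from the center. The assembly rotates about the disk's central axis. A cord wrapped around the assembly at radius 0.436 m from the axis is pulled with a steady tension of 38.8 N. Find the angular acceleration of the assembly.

α ≈ 8.83 rad/s²

I_disk = ½MR² = ½(14.5)(0.436)² = 1.378 kg·m².
I_blocks = 3·m·r² = 3(1.10)(0.404)² = 0.5386 kg·m².
Total I = 1.917 kg·m².
τ = F r = (38.8)(0.436) = 16.92 N·m.
α = τ/I = 16.92/1.917 = 8.826 rad/s².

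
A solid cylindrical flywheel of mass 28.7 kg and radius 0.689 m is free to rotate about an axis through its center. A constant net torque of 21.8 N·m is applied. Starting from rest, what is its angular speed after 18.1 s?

I = ½MR² = (1/2)(28.7)(0.689)² = 6.812 kg·m².
α = τ/I = 21.8/6.812 = 3.200 rad/s².
ω = ω₀ + αt = 0 + (3.200)(18.1) = 57.92 rad/s.

ω ≈ 57.9 rad/s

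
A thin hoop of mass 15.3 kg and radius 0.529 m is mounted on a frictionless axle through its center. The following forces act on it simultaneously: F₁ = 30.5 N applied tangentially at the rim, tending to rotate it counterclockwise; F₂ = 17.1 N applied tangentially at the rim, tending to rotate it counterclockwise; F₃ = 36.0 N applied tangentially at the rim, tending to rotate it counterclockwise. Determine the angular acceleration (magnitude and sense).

I = MR² = (15.3)(0.529)² = 4.282 kg·m².
Taking counterclockwise as positive: τ₁ = +(30.5)(0.529) = +16.13 N·m; τ₂ = +(17.1)(0.529) = +9.046 N·m; τ₃ = +(36.0)(0.529) = +19.04 N·m.
Net torque τ = 44.22 N·m.
α = τ/I = 44.22/4.282 = 10.33 rad/s².

α ≈ 10.3 rad/s², counterclockwise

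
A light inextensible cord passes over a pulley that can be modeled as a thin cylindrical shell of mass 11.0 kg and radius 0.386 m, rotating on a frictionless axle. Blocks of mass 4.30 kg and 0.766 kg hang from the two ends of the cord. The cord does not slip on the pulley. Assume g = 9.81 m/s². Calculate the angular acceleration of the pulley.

α ≈ 5.59 rad/s²

I = MR² = (11.0)(0.386)² = 1.639 kg·m².
Heavier block: m₁g − T₁ = m₁a. Lighter block: T₂ − m₂g = m₂a.
Pulley: (T₁ − T₂)R = Iα = I(a/R), so T₁ − T₂ = (I/R²)a = 1·M_p a = 11.00·a.
Adding the three: (m₁ − m₂)g = (m₁ + m₂ + 11.00)a, so a = (4.30 − 0.766)(9.81)/(4.30 + 0.766 + 11.00) = 2.158 m/s².
α = a/R = 2.158/0.386 = 5.590 rad/s².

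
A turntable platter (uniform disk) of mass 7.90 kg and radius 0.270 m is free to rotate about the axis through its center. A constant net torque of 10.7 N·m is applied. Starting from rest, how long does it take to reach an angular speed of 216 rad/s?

I = ½MR² = (1/2)(7.90)(0.270)² = 0.2880 kg·m².
α = τ/I = 10.7/0.2880 = 37.16 rad/s².
ω = αt ⇒ t = ω/α = 216/37.16 = 5.813 s.

t ≈ 5.81 s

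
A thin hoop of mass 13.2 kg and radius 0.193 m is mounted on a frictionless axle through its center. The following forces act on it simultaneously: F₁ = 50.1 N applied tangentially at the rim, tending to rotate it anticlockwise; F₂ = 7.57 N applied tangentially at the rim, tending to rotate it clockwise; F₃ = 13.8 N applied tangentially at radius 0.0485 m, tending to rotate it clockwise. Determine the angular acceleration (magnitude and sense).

I = MR² = (13.2)(0.193)² = 0.4917 kg·m².
Taking anticlockwise as positive: τ₁ = +(50.1)(0.193) = +9.669 N·m; τ₂ = −(7.57)(0.193) = −1.461 N·m; τ₃ = −(13.8)(0.0485) = −0.6693 N·m.
Net torque τ = 7.539 N·m.
α = τ/I = 7.539/0.4917 = 15.33 rad/s².

α ≈ 15.3 rad/s², anticlockwise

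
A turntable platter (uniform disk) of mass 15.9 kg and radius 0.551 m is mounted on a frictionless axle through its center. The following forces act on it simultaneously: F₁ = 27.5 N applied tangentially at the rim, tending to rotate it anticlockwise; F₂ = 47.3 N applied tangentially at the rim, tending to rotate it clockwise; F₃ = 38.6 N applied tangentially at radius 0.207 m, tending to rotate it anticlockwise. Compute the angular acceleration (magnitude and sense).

I = ½MR² = (1/2)(15.9)(0.551)² = 2.414 kg·m².
Taking anticlockwise as positive: τ₁ = +(27.5)(0.551) = +15.15 N·m; τ₂ = −(47.3)(0.551) = −26.06 N·m; τ₃ = +(38.6)(0.207) = +7.990 N·m.
Net torque τ = -2.920 N·m.
α = τ/I = -2.920/2.414 = -1.210 rad/s².

α ≈ 1.21 rad/s², clockwise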